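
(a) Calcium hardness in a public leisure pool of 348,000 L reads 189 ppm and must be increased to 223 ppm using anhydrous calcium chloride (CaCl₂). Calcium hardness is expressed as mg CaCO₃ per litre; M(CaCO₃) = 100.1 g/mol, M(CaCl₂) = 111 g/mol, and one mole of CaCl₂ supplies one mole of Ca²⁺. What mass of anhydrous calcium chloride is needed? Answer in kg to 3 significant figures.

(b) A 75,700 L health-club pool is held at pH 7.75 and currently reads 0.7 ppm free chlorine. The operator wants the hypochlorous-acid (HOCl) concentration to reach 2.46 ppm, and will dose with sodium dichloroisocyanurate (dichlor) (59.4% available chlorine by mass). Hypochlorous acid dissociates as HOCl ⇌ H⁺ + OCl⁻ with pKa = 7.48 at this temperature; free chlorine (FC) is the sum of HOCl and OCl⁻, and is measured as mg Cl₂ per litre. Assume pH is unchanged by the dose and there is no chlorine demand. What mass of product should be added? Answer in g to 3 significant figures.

(a) 13.1 kg; (b) 808 g

(a) Hardness to add: (223 − 189) = 34 mg/L as CaCO₃ × 348,000 L = 11,830 g as CaCO₃.
(a) Moles of Ca²⁺ (1 mol Ca²⁺ ≡ 1 mol CaCO₃): 11,830 / 100.1 g/mol = 118.2 mol.
(a) Mass of CaCl₂: 118.2 × 111 = 13,120 g.

(b) [OCl⁻]/[HOCl] = 10^(pH − pKa) = 10^(7.75 − 7.48) = 1.862; fraction as HOCl = 1/(1 + 1.862) = 0.3494.
(b) Free chlorine required for 2.46 ppm HOCl: 2.46 / 0.3494 = 7.041 ppm.
(b) FC to add: 7.041 − 0.7 = 6.341 mg/L as Cl₂.
(b) Cl₂ equivalent: 6.341 mg/L × 75,700 L = 480 g.
(b) Product at 59.4% available Cl: 480 / 0.594 = 808.1 g.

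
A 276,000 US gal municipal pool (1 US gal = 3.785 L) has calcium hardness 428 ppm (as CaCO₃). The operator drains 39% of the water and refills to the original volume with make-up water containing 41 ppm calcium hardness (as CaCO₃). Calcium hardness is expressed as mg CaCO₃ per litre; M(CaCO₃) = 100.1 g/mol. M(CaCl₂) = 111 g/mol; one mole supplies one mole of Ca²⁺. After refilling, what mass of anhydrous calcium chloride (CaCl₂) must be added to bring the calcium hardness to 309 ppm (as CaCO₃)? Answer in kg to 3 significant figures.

37.0 kg

Volume: 276,000 US gal × 3.785 L/gal = 1,044,660 L.
After draining 39% and refilling: 428 × 0.61 + 41 × 0.39 = 277.07 ppm.
Deficit to target: 309 − 277.07 = 31.93 mg/L.
As CaCO₃: 31.93 mg/L × 1,044,660 L = 33,360 g; ÷ 100.1 = 333.2 mol Ca²⁺.
Mass: 333.2 × 111 = 36,990 g.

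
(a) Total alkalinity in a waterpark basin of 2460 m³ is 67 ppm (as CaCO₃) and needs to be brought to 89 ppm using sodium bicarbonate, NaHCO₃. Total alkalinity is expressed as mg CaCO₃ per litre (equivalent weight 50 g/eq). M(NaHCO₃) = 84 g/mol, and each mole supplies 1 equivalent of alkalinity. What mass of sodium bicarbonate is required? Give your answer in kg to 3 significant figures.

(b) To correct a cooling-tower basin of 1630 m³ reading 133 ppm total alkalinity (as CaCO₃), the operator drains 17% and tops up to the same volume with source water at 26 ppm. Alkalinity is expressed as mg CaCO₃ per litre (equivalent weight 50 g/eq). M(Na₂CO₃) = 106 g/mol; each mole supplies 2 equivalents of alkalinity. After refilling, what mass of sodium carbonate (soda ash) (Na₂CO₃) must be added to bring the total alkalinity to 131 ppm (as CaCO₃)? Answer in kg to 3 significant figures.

(a) Volume: 2460 m³ = 2,460,000 L.
(a) Alkalinity to add: (89 − 67) = 22 mg/L as CaCO₃ × 2,460,000 L = 54,120 g as CaCO₃.
(a) Equivalents: 54,120 g ÷ 50 g/eq = 1082 eq.
(a) NaHCO₃ supplies 1 eq per mole → 1082 mol.
(a) Mass: 1082 mol × 84 g/mol = 90,920 g.

(b) Volume: 1630 m³ = 1,630,000 L.
(b) After draining 17% and refilling: 133 × 0.83 + 26 × 0.17 = 114.81 ppm.
(b) Deficit to target: 131 − 114.81 = 16.19 mg/L.
(b) As CaCO₃: 16.19 mg/L × 1,630,000 L = 26,390 g; ÷ 50 g/eq ÷ 2 = 263.9 mol Na₂CO₃.
(b) Mass: 263.9 × 106 = 27,970 g.

(a) 90.9 kg; (b) 28.0 kg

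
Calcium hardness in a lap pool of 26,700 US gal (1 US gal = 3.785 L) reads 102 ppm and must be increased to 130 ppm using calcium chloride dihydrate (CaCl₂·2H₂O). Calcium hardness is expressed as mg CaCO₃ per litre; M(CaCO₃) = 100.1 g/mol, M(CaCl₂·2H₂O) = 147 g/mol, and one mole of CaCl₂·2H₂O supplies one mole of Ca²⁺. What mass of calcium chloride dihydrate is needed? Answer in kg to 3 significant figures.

4.16 kg

Volume: 26,700 US gal × 3.785 L/gal = 101,060 L.
Hardness to add: (130 − 102) = 28 mg/L as CaCO₃ × 101,060 L = 2830 g as CaCO₃.
Moles of Ca²⁺ (1 mol Ca²⁺ ≡ 1 mol CaCO₃): 2830 / 100.1 g/mol = 28.27 mol.
Mass of CaCl₂·2H₂O: 28.27 × 147 = 4155 g.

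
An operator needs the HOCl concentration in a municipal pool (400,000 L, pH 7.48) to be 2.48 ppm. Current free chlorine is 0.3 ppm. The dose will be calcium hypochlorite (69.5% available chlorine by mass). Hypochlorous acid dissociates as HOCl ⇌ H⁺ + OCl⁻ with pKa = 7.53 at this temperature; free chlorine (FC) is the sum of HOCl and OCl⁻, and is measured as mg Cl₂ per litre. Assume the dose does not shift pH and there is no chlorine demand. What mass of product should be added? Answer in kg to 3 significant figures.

[OCl⁻]/[HOCl] = 10^(pH − pKa) = 10^(7.48 − 7.53) = 0.8913; fraction as HOCl = 1/(1 + 0.8913) = 0.5288.
Free chlorine required for 2.48 ppm HOCl: 2.48 / 0.5288 = 4.69 ppm.
FC to add: 4.69 − 0.3 = 4.39 mg/L as Cl₂.
Cl₂ equivalent: 4.39 mg/L × 400,000 L = 1756 g.
Product at 69.5% available Cl: 1756 / 0.695 = 2527 g.

2.53 kg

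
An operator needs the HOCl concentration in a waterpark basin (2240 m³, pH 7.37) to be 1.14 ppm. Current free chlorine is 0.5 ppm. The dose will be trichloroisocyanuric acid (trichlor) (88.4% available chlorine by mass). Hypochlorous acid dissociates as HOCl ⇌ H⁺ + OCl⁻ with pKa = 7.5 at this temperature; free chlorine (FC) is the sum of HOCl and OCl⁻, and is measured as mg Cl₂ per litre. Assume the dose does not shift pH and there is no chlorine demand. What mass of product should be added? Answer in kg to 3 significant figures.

Volume: 2240 m³ = 2,240,000 L.
[OCl⁻]/[HOCl] = 10^(pH − pKa) = 10^(7.37 − 7.5) = 0.7413; fraction as HOCl = 1/(1 + 0.7413) = 0.5743.
Free chlorine required for 1.14 ppm HOCl: 1.14 / 0.5743 = 1.985 ppm.
FC to add: 1.985 − 0.5 = 1.485 mg/L as Cl₂.
Cl₂ equivalent: 1.485 mg/L × 2,240,000 L = 3327 g.
Product at 88.4% available Cl: 3327 / 0.884 = 3763 g.

3.76 kg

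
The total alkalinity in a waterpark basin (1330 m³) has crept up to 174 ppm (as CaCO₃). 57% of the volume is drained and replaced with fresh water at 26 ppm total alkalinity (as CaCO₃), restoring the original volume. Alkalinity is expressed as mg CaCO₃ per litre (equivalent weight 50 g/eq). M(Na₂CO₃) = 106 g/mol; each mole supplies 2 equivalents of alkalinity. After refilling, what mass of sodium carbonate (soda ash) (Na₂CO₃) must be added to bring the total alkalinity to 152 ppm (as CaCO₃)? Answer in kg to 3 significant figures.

Volume: 1330 m³ = 1,330,000 L.
After draining 57% and refilling: 174 × 0.43 + 26 × 0.57 = 89.64 ppm.
Deficit to target: 152 − 89.64 = 62.36 mg/L.
As CaCO₃: 62.36 mg/L × 1,330,000 L = 82,940 g; ÷ 50 g/eq ÷ 2 = 829.4 mol Na₂CO₃.
Mass: 829.4 × 106 = 87,920 g.

87.9 kg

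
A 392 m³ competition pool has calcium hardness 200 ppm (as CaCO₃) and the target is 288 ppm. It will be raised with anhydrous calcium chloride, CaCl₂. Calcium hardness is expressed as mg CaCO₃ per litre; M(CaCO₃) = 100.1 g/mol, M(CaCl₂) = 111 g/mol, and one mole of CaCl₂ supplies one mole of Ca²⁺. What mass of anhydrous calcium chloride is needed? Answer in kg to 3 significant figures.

Volume: 392 m³ = 392,000 L.
Hardness to add: (288 − 200) = 88 mg/L as CaCO₃ × 392,000 L = 34,500 g as CaCO₃.
Moles of Ca²⁺ (1 mol Ca²⁺ ≡ 1 mol CaCO₃): 34,500 / 100.1 g/mol = 344.6 mol.
Mass of CaCl₂: 344.6 × 111 = 38,250 g.

38.3 kg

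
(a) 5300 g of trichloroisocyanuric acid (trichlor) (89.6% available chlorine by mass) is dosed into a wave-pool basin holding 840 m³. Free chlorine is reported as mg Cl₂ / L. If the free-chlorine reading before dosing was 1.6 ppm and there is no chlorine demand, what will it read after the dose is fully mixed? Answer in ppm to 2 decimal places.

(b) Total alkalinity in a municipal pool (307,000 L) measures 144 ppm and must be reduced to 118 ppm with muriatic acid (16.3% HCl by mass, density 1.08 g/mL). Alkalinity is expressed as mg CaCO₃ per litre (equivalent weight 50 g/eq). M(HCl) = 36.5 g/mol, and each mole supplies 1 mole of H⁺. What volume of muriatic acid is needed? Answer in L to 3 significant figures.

(a) Volume: 840 m³ = 840,000 L.
(a) Available chlorine delivered: 5300 g × 0.896 = 4749 g as Cl₂.
(a) Concentration rise: 4749 g / 840,000 L = 5.653 mg/L = 5.65 ppm.
(a) Final FC: 1.6 + 5.65 = 7.25 ppm.

(b) Alkalinity to neutralize: (144 − 118) = 26 mg/L as CaCO₃ × 307,000 L = 7982 g as CaCO₃.
(b) Equivalents of H⁺ required: 7982 ÷ 50 g/eq = 159.6 eq = 159.6 mol HCl.
(b) Mass of HCl: 159.6 × 36.5 = 5827 g.
(b) Mass of 16.3% solution: 5827 / 0.163 = 35,750 g.
(b) Volume: 35,750 g ÷ 1.08 g/mL = 33,100 mL.

(a) 7.25 ppm; (b) 33.1 L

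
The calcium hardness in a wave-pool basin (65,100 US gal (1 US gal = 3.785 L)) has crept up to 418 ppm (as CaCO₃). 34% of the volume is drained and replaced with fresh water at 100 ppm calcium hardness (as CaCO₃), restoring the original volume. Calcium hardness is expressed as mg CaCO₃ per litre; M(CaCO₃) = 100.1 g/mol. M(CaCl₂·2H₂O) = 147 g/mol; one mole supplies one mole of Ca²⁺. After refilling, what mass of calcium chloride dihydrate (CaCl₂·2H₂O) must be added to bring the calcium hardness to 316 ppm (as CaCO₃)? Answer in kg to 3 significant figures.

2.21 kg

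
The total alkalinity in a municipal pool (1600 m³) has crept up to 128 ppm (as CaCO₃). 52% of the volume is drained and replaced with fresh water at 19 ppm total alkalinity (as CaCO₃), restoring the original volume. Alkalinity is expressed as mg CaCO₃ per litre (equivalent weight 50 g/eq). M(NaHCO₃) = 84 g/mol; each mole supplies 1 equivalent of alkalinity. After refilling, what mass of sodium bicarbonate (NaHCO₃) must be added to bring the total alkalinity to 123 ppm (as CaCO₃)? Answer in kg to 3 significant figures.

Volume: 1600 m³ = 1,600,000 L.
After draining 52% and refilling: 128 × 0.48 + 19 × 0.52 = 71.32 ppm.
Deficit to target: 123 − 71.32 = 51.68 mg/L.
As CaCO₃: 51.68 mg/L × 1,600,000 L = 82,690 g; ÷ 50 g/eq ÷ 1 = 1654 mol NaHCO₃.
Mass: 1654 × 84 = 138,900 g.

139 kg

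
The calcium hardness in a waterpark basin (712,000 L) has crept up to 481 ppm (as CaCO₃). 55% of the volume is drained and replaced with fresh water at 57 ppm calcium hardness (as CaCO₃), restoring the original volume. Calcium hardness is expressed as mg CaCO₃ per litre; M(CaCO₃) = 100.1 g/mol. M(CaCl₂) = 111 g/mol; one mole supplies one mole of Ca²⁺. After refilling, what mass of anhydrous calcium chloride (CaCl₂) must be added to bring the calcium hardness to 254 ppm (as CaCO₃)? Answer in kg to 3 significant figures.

4.90 kg

After draining 55% and refilling: 481 × 0.45 + 57 × 0.55 = 247.8 ppm.
Deficit to target: 254 − 247.8 = 6.2 mg/L.
As CaCO₃: 6.2 mg/L × 712,000 L = 4414 g; ÷ 100.1 = 44.1 mol Ca²⁺.
Mass: 44.1 × 111 = 4895 g.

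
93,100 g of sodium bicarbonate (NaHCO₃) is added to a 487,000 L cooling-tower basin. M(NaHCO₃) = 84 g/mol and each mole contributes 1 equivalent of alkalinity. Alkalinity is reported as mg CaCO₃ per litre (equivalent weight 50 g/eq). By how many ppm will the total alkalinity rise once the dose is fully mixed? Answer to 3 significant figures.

Moles of NaHCO₃: 93,100 g ÷ 84 g/mol = 1108 mol → 1108 eq of alkalinity.
As CaCO₃: 1108 eq × 50 g/eq = 55,420 g.
Rise: 55,420 g / 487,000 L × 1000 = 113.8 mg/L.

114 ppm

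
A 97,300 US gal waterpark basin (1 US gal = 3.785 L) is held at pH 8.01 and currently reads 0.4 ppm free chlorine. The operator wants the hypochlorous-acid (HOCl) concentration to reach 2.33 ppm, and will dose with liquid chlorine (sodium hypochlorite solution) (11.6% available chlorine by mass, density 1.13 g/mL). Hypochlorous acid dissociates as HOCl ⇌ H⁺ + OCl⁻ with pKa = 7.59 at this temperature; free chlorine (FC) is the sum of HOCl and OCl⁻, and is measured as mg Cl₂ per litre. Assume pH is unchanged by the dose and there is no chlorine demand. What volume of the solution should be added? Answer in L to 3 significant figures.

22.6 L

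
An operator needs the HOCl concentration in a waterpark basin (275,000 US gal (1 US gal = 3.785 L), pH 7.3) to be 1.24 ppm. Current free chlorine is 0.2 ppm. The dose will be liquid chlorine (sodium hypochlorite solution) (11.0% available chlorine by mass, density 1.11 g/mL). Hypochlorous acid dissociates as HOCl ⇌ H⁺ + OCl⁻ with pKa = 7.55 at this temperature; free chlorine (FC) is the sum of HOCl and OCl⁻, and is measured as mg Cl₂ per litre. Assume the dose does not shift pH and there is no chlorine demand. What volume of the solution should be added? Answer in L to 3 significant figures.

Volume: 275,000 US gal × 3.785 L/gal = 1,040,875 L.
[OCl⁻]/[HOCl] = 10^(pH − pKa) = 10^(7.3 − 7.55) = 0.5623; fraction as HOCl = 1/(1 + 0.5623) = 0.6401.
Free chlorine required for 1.24 ppm HOCl: 1.24 / 0.6401 = 1.937 ppm.
FC to add: 1.937 − 0.2 = 1.737 mg/L as Cl₂.
Cl₂ equivalent: 1.737 mg/L × 1,040,875 L = 1808 g.
Product at 11.0% available Cl: 1808 / 0.11 = 16,440 g.
Volume: 16,440 g ÷ 1.11 g/mL = 14,810 mL.

14.8 L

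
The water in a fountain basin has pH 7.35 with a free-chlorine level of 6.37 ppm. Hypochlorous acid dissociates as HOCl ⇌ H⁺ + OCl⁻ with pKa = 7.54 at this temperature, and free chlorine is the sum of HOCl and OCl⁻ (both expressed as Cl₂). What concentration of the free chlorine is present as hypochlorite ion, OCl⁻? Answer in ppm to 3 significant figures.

2.50 ppm

[OCl⁻]/[HOCl] = 10^(pH − pKa) = 10^(7.35 − 7.54) = 10^-0.19 = 0.6457.
Fraction as HOCl = 1 / (1 + 0.6457) = 0.6077.
OCl⁻ = (1 − 0.6077) × 6.37 ppm = 2.499 ppm.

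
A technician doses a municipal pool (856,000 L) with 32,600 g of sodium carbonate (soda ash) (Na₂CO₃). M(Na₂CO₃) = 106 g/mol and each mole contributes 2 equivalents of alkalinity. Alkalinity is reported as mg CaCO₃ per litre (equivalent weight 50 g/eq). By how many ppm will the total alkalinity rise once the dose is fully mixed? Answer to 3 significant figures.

Moles of Na₂CO₃: 32,600 g ÷ 106 g/mol = 307.5 mol → 615.1 eq of alkalinity.
As CaCO₃: 615.1 eq × 50 g/eq = 30,750 g.
Rise: 30,750 g / 856,000 L × 1000 = 35.93 mg/L.

35.9 ppm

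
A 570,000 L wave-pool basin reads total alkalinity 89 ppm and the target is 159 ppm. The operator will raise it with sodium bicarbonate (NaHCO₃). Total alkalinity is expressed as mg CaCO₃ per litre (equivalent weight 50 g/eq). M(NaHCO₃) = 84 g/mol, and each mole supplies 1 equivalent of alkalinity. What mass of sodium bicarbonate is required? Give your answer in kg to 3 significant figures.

Alkalinity to add: (159 − 89) = 70 mg/L as CaCO₃ × 570,000 L = 39,900 g as CaCO₃.
Equivalents: 39,900 g ÷ 50 g/eq = 798 eq.
NaHCO₃ supplies 1 eq per mole → 798 mol.
Mass: 798 mol × 84 g/mol = 67,030 g.

67.0 kg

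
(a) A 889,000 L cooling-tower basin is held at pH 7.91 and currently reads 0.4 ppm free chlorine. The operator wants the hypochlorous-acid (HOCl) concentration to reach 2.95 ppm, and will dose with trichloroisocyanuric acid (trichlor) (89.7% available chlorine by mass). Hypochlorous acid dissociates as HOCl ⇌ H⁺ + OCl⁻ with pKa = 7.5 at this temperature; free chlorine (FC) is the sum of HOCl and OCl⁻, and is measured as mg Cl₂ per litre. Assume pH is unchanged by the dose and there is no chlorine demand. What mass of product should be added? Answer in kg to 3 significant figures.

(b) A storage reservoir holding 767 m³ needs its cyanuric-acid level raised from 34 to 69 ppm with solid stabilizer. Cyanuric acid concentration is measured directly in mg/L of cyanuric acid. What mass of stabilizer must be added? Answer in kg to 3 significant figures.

(a) 10.0 kg; (b) 26.8 kg

(a) [OCl⁻]/[HOCl] = 10^(pH − pKa) = 10^(7.91 − 7.5) = 2.57; fraction as HOCl = 1/(1 + 2.57) = 0.2801.
(a) Free chlorine required for 2.95 ppm HOCl: 2.95 / 0.2801 = 10.53 ppm.
(a) FC to add: 10.53 − 0.4 = 10.13 mg/L as Cl₂.
(a) Cl₂ equivalent: 10.13 mg/L × 889,000 L = 9008 g.
(a) Product at 89.7% available Cl: 9008 / 0.897 = 10,040 g.

(b) Volume: 767 m³ = 767,000 L.
(b) CYA to add: (69 − 34) = 35 mg/L × 767,000 L = 26,840 g cyanuric acid.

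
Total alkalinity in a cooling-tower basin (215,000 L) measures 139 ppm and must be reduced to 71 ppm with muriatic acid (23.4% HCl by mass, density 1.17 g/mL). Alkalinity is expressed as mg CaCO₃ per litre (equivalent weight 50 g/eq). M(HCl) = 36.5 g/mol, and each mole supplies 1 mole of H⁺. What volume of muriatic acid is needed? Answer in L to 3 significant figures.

Alkalinity to neutralize: (139 − 71) = 68 mg/L as CaCO₃ × 215,000 L = 14,620 g as CaCO₃.
Equivalents of H⁺ required: 14,620 ÷ 50 g/eq = 292.4 eq = 292.4 mol HCl.
Mass of HCl: 292.4 × 36.5 = 10,670 g.
Mass of 23.4% solution: 10,670 / 0.234 = 45,610 g.
Volume: 45,610 g ÷ 1.17 g/mL = 38,980 mL.

39.0 L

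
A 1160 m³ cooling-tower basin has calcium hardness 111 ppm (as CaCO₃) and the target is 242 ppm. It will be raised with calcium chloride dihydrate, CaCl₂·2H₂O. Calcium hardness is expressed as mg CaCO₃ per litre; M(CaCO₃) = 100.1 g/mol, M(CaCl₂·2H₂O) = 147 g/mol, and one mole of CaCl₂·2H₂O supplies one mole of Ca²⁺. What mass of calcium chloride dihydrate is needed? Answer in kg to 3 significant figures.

223 kg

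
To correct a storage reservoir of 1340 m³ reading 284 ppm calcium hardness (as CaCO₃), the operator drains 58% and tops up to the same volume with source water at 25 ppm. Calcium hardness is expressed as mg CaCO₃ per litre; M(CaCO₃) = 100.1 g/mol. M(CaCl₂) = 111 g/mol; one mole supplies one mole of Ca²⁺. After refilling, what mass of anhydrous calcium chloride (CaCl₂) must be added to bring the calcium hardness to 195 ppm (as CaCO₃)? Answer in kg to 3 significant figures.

91.0 kg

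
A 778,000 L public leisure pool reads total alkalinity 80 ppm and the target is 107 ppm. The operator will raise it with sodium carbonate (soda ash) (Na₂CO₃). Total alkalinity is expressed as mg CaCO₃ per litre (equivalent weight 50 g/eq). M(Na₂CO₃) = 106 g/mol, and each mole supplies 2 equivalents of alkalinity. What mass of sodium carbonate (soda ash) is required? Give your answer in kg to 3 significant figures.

Alkalinity to add: (107 − 80) = 27 mg/L as CaCO₃ × 778,000 L = 21,010 g as CaCO₃.
Equivalents: 21,010 g ÷ 50 g/eq = 420.1 eq.
Each mole of Na₂CO₃ supplies 2 eq, so 420.1 / 2 = 210.1 mol.
Mass: 210.1 mol × 106 g/mol = 22,270 g.

22.3 kg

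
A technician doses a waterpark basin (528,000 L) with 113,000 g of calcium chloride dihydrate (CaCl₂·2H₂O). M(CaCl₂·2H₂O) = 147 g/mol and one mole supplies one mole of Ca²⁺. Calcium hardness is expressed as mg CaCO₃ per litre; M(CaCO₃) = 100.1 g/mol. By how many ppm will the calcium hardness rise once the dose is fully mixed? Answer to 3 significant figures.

146 ppm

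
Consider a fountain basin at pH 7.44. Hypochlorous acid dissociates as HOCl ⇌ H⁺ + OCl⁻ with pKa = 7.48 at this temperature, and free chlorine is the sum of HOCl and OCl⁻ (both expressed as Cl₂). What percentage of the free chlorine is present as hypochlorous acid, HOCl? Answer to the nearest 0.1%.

52.3%

[OCl⁻]/[HOCl] = 10^(pH − pKa) = 10^(7.44 − 7.48) = 10^-0.04 = 0.912.
Fraction as HOCl = 1 / (1 + 0.912) = 0.523.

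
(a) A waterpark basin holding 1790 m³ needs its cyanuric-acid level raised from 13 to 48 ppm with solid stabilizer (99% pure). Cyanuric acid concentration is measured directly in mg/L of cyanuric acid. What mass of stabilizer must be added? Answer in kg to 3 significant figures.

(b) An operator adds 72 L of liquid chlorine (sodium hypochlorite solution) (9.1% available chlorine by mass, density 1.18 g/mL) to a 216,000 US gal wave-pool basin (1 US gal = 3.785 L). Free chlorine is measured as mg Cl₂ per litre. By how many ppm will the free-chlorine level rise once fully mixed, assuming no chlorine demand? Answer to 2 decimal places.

(a) Volume: 1790 m³ = 1,790,000 L.
(a) CYA to add: (48 − 13) = 35 mg/L × 1,790,000 L = 62,650 g cyanuric acid.
(a) At 99% purity: 62,650 / 0.99 = 63,280 g product.

(b) Volume: 216,000 US gal × 3.785 L/gal = 817,560 L.
(b) Mass of solution: 72 L × 1000 mL/L × 1.18 g/mL = 84,960 g.
(b) Available chlorine delivered: 84,960 g × 0.091 = 7731 g as Cl₂.
(b) Concentration rise: 7731 g / 817,560 L = 9.457 mg/L = 9.46 ppm.

(a) 63.3 kg; (b) 9.46 ppm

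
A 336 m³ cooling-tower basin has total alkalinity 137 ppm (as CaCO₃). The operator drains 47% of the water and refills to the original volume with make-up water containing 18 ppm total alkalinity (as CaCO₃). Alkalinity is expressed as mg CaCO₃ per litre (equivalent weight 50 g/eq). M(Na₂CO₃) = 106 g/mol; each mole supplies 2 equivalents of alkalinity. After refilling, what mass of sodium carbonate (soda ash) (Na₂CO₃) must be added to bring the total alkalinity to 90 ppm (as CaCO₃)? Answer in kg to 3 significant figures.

Volume: 336 m³ = 336,000 L.
After draining 47% and refilling: 137 × 0.53 + 18 × 0.47 = 81.07 ppm.
Deficit to target: 90 − 81.07 = 8.93 mg/L.
As CaCO₃: 8.93 mg/L × 336,000 L = 3000 g; ÷ 50 g/eq ÷ 2 = 30 mol Na₂CO₃.
Mass: 30 × 106 = 3181 g.

3.18 kg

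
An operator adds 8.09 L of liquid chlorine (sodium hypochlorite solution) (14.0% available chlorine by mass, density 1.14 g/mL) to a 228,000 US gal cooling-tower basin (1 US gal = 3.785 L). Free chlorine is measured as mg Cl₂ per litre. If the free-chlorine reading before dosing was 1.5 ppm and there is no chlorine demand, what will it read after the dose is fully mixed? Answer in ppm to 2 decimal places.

3.00 ppm

Volume: 228,000 US gal × 3.785 L/gal = 862,980 L.
Mass of solution: 8.09 L × 1000 mL/L × 1.14 g/mL = 9223 g.
Available chlorine delivered: 9223 g × 0.14 = 1291 g as Cl₂.
Concentration rise: 1291 g / 862,980 L = 1.496 mg/L = 1.50 ppm.
Final FC: 1.5 + 1.50 = 3.00 ppm.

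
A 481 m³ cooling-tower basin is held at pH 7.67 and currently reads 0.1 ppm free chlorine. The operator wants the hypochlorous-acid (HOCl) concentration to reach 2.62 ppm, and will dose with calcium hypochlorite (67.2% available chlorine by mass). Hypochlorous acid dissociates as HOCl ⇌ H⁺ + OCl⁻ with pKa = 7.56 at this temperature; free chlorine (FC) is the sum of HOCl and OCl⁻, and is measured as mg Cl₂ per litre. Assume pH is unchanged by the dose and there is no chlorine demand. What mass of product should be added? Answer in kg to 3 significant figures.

4.22 kg

Volume: 481 m³ = 481,000 L.
[OCl⁻]/[HOCl] = 10^(pH − pKa) = 10^(7.67 − 7.56) = 1.288; fraction as HOCl = 1/(1 + 1.288) = 0.437.
Free chlorine required for 2.62 ppm HOCl: 2.62 / 0.437 = 5.995 ppm.
FC to add: 5.995 − 0.1 = 5.895 mg/L as Cl₂.
Cl₂ equivalent: 5.895 mg/L × 481,000 L = 2836 g.
Product at 67.2% available Cl: 2836 / 0.672 = 4220 g.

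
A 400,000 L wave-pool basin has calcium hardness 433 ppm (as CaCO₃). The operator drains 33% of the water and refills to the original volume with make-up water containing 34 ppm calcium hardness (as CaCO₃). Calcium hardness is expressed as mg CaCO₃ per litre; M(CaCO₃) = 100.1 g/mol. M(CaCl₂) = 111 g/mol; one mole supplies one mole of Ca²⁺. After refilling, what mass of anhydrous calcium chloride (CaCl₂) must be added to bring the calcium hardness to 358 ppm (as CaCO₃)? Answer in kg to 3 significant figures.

25.1 kg

After draining 33% and refilling: 433 × 0.67 + 34 × 0.33 = 301.33 ppm.
Deficit to target: 358 − 301.33 = 56.67 mg/L.
As CaCO₃: 56.67 mg/L × 400,000 L = 22,670 g; ÷ 100.1 = 226.5 mol Ca²⁺.
Mass: 226.5 × 111 = 25,140 g.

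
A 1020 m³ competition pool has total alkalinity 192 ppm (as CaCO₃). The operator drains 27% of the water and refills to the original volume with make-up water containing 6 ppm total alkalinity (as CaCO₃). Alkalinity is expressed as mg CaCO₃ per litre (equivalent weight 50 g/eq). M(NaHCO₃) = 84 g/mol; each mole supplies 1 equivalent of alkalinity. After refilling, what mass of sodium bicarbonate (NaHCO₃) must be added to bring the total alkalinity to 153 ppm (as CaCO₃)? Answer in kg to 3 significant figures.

Volume: 1020 m³ = 1,020,000 L.
After draining 27% and refilling: 192 × 0.73 + 6 × 0.27 = 141.78 ppm.
Deficit to target: 153 − 141.78 = 11.22 mg/L.
As CaCO₃: 11.22 mg/L × 1,020,000 L = 11,440 g; ÷ 50 g/eq ÷ 1 = 228.9 mol NaHCO₃.
Mass: 228.9 × 84 = 19,230 g.

19.2 kg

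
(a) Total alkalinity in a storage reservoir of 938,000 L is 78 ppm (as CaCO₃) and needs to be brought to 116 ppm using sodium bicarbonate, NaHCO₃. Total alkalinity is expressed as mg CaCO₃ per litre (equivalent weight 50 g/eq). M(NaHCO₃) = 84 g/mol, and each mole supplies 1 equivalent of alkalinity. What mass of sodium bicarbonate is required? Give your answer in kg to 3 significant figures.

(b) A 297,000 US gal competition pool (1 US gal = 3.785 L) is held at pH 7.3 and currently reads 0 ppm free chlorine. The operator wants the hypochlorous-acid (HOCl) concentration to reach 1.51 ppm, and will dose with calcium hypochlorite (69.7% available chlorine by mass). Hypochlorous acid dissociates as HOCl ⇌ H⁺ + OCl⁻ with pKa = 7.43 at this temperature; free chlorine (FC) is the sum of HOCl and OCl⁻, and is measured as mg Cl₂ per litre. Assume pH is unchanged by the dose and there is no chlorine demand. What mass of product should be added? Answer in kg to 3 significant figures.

(a) 59.9 kg; (b) 4.24 kg

(a) Alkalinity to add: (116 − 78) = 38 mg/L as CaCO₃ × 938,000 L = 35,640 g as CaCO₃.
(a) Equivalents: 35,640 g ÷ 50 g/eq = 712.9 eq.
(a) NaHCO₃ supplies 1 eq per mole → 712.9 mol.
(a) Mass: 712.9 mol × 84 g/mol = 59,880 g.

(b) Volume: 297,000 US gal × 3.785 L/gal = 1,124,145 L.
(b) [OCl⁻]/[HOCl] = 10^(pH − pKa) = 10^(7.3 − 7.43) = 0.7413; fraction as HOCl = 1/(1 + 0.7413) = 0.5743.
(b) Free chlorine required for 1.51 ppm HOCl: 1.51 / 0.5743 = 2.629 ppm.
(b) FC to add: 2.629 − 0 = 2.629 mg/L as Cl₂.
(b) Cl₂ equivalent: 2.629 mg/L × 1,124,145 L = 2956 g.
(b) Product at 69.7% available Cl: 2956 / 0.697 = 4241 g.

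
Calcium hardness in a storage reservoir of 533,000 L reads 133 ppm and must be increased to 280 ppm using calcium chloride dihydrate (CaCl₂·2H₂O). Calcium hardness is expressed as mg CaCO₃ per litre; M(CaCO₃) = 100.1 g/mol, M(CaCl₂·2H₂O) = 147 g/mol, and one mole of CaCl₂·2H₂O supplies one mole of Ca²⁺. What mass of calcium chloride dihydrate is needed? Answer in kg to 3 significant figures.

Hardness to add: (280 − 133) = 147 mg/L as CaCO₃ × 533,000 L = 78,350 g as CaCO₃.
Moles of Ca²⁺ (1 mol Ca²⁺ ≡ 1 mol CaCO₃): 78,350 / 100.1 g/mol = 782.7 mol.
Mass of CaCl₂·2H₂O: 782.7 × 147 = 115,100 g.

115 kg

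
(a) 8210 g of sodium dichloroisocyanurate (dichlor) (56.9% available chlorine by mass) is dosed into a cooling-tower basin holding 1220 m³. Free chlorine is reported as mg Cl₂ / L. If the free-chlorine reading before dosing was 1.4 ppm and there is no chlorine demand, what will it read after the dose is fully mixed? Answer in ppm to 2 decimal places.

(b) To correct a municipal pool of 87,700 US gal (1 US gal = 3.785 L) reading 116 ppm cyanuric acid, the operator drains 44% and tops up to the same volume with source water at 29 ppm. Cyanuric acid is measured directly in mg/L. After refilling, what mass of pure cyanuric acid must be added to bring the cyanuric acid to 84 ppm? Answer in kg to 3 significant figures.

(a) Volume: 1220 m³ = 1,220,000 L.
(a) Available chlorine delivered: 8210 g × 0.569 = 4671 g as Cl₂.
(a) Concentration rise: 4671 g / 1,220,000 L = 3.829 mg/L = 3.83 ppm.
(a) Final FC: 1.4 + 3.83 = 5.23 ppm.

(b) Volume: 87,700 US gal × 3.785 L/gal = 331,944 L.
(b) After draining 44% and refilling: 116 × 0.56 + 29 × 0.44 = 77.72 ppm.
(b) Deficit to target: 84 − 77.72 = 6.28 mg/L.
(b) Mass: 6.28 mg/L × 331,944 L = 2085 g cyanuric acid.

(a) 5.23 ppm; (b) 2.08 kg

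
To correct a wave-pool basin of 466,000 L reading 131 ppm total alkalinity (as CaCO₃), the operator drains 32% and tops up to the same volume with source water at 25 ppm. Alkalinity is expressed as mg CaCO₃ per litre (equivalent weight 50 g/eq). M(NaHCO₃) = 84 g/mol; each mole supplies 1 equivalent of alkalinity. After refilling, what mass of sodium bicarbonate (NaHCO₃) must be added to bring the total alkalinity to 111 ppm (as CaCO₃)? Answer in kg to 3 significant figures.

After draining 32% and refilling: 131 × 0.68 + 25 × 0.32 = 97.08 ppm.
Deficit to target: 111 − 97.08 = 13.92 mg/L.
As CaCO₃: 13.92 mg/L × 466,000 L = 6487 g; ÷ 50 g/eq ÷ 1 = 129.7 mol NaHCO₃.
Mass: 129.7 × 84 = 10,900 g.

10.9 kg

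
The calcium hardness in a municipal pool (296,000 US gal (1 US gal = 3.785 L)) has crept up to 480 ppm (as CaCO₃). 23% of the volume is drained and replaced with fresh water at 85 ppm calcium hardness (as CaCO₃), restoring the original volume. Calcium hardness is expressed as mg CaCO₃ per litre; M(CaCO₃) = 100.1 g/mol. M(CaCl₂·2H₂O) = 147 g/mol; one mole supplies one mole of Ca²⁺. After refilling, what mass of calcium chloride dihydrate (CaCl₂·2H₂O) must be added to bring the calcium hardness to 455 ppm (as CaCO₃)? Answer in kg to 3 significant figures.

108 kg

Volume: 296,000 US gal × 3.785 L/gal = 1,120,360 L.
After draining 23% and refilling: 480 × 0.77 + 85 × 0.23 = 389.15 ppm.
Deficit to target: 455 − 389.15 = 65.85 mg/L.
As CaCO₃: 65.85 mg/L × 1,120,360 L = 73,780 g; ÷ 100.1 = 737 mol Ca²⁺.
Mass: 737 × 147 = 108,300 g.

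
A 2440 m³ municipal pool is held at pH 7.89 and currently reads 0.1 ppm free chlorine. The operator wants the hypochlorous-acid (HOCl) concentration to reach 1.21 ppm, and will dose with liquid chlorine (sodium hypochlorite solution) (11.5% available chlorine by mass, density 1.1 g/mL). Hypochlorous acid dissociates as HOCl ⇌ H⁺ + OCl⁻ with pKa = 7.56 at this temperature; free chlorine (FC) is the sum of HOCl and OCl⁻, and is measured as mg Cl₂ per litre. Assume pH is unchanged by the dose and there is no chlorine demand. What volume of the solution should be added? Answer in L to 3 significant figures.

Volume: 2440 m³ = 2,440,000 L.
[OCl⁻]/[HOCl] = 10^(pH − pKa) = 10^(7.89 − 7.56) = 2.138; fraction as HOCl = 1/(1 + 2.138) = 0.3187.
Free chlorine required for 1.21 ppm HOCl: 1.21 / 0.3187 = 3.797 ppm.
FC to add: 3.797 − 0.1 = 3.697 mg/L as Cl₂.
Cl₂ equivalent: 3.697 mg/L × 2,440,000 L = 9021 g.
Product at 11.5% available Cl: 9021 / 0.115 = 78,440 g.
Volume: 78,440 g ÷ 1.1 g/mL = 71,310 mL.

71.3 L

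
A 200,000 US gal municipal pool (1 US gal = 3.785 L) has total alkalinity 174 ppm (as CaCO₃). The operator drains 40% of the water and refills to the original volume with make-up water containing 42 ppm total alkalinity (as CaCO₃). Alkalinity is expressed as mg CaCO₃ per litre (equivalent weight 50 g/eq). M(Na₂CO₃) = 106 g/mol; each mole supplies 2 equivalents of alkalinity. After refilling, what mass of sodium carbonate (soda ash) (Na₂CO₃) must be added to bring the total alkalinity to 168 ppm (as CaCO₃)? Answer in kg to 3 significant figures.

37.6 kg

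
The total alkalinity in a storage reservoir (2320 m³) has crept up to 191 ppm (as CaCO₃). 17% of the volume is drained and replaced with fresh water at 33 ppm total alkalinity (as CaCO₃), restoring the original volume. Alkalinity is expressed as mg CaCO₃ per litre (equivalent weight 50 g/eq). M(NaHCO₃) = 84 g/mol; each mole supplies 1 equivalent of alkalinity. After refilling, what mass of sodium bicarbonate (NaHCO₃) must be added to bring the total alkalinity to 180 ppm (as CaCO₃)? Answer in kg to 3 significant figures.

Volume: 2320 m³ = 2,320,000 L.
After draining 17% and refilling: 191 × 0.83 + 33 × 0.17 = 164.14 ppm.
Deficit to target: 180 − 164.14 = 15.86 mg/L.
As CaCO₃: 15.86 mg/L × 2,320,000 L = 36,800 g; ÷ 50 g/eq ÷ 1 = 735.9 mol NaHCO₃.
Mass: 735.9 × 84 = 61,820 g.

61.8 kg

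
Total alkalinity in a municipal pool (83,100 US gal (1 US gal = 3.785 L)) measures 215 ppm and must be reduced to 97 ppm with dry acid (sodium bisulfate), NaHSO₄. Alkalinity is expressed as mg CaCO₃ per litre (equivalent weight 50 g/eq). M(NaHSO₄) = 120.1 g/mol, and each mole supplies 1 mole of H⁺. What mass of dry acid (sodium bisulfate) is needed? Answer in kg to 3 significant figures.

Volume: 83,100 US gal × 3.785 L/gal = 314,534 L.
Alkalinity to neutralize: (215 − 97) = 118 mg/L as CaCO₃ × 314,534 L = 37,110 g as CaCO₃.
Equivalents of H⁺ required: 37,110 ÷ 50 g/eq = 742.3 eq = 742.3 mol NaHSO₄.
Mass of NaHSO₄: 742.3 × 120.1 = 89,150 g.

89.2 kg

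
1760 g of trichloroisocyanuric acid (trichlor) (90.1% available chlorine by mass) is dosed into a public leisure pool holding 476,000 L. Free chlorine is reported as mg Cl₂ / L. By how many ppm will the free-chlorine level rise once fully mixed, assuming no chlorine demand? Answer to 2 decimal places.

Available chlorine delivered: 1760 g × 0.901 = 1586 g as Cl₂.
Concentration rise: 1586 g / 476,000 L = 3.331 mg/L = 3.33 ppm.

3.33 ppm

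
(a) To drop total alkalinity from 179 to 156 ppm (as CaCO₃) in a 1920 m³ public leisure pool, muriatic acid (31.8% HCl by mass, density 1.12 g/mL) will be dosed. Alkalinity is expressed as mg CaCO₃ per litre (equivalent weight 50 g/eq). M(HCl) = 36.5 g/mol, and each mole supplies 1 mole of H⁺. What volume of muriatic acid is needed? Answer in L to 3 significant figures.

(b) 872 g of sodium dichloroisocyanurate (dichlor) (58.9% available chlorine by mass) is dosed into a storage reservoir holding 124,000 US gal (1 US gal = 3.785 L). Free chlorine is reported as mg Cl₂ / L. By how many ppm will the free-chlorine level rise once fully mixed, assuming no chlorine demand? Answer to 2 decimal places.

(a) 90.5 L; (b) 1.09 ppm

(a) Volume: 1920 m³ = 1,920,000 L.
(a) Alkalinity to neutralize: (179 − 156) = 23 mg/L as CaCO₃ × 1,920,000 L = 44,160 g as CaCO₃.
(a) Equivalents of H⁺ required: 44,160 ÷ 50 g/eq = 883.2 eq = 883.2 mol HCl.
(a) Mass of HCl: 883.2 × 36.5 = 32,240 g.
(a) Mass of 31.8% solution: 32,240 / 0.318 = 101,400 g.
(a) Volume: 101,400 g ÷ 1.12 g/mL = 90,510 mL.

(b) Volume: 124,000 US gal × 3.785 L/gal = 469,340 L.
(b) Available chlorine delivered: 872 g × 0.589 = 513.6 g as Cl₂.
(b) Concentration rise: 513.6 g / 469,340 L = 1.094 mg/L = 1.09 ppm.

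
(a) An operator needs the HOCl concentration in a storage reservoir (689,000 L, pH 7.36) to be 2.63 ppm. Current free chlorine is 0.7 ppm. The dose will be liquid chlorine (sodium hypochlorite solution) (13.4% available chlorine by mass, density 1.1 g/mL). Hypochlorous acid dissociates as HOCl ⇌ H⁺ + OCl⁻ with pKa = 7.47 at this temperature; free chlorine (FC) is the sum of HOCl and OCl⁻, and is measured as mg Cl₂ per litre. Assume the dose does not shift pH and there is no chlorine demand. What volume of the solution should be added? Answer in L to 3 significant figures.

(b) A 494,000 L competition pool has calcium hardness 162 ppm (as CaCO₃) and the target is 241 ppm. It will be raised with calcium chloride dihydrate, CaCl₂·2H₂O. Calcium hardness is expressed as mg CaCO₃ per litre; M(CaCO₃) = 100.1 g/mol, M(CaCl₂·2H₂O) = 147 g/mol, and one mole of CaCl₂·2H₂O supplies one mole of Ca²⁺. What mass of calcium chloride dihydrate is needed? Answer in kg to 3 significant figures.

(a) 18.6 L; (b) 57.3 kg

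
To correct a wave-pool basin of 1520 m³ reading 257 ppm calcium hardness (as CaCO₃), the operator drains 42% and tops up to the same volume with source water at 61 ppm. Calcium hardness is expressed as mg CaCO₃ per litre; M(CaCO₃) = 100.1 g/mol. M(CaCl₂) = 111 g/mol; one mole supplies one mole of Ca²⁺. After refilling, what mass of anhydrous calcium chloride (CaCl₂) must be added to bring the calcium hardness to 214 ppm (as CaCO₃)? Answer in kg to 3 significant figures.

Volume: 1520 m³ = 1,520,000 L.
After draining 42% and refilling: 257 × 0.58 + 61 × 0.42 = 174.68 ppm.
Deficit to target: 214 − 174.68 = 39.32 mg/L.
As CaCO₃: 39.32 mg/L × 1,520,000 L = 59,770 g; ÷ 100.1 = 597.1 mol Ca²⁺.
Mass: 597.1 × 111 = 66,270 g.

66.3 kg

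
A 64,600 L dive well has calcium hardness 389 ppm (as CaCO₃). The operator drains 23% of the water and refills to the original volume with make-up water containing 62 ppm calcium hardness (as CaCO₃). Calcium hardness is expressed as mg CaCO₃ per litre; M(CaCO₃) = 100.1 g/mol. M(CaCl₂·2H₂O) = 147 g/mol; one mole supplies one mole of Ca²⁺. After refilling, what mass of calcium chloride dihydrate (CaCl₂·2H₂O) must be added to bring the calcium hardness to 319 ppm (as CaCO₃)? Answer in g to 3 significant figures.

494 g

After draining 23% and refilling: 389 × 0.77 + 62 × 0.23 = 313.79 ppm.
Deficit to target: 319 − 313.79 = 5.21 mg/L.
As CaCO₃: 5.21 mg/L × 64,600 L = 336.6 g; ÷ 100.1 = 3.362 mol Ca²⁺.
Mass: 3.362 × 147 = 494.3 g.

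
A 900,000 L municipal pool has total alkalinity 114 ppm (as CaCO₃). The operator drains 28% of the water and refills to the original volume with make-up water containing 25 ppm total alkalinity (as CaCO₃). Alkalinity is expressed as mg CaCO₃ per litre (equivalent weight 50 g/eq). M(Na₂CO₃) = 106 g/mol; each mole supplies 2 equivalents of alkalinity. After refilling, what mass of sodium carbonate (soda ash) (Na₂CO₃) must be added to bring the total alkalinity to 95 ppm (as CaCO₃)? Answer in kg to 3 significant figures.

5.65 kg

After draining 28% and refilling: 114 × 0.72 + 25 × 0.28 = 89.08 ppm.
Deficit to target: 95 − 89.08 = 5.92 mg/L.
As CaCO₃: 5.92 mg/L × 900,000 L = 5328 g; ÷ 50 g/eq ÷ 2 = 53.28 mol Na₂CO₃.
Mass: 53.28 × 106 = 5648 g.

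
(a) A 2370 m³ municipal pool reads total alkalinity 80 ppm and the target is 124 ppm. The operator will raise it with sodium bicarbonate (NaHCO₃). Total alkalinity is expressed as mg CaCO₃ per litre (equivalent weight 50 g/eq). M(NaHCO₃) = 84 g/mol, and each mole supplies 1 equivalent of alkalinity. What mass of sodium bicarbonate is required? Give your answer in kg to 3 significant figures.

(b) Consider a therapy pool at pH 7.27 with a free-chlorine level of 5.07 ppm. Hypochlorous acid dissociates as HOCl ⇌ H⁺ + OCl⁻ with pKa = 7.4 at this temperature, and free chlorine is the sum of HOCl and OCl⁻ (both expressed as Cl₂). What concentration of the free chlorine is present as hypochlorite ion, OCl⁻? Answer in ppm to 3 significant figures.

(a) 175 kg; (b) 2.16 ppm

(a) Volume: 2370 m³ = 2,370,000 L.
(a) Alkalinity to add: (124 − 80) = 44 mg/L as CaCO₃ × 2,370,000 L = 104,300 g as CaCO₃.
(a) Equivalents: 104,300 g ÷ 50 g/eq = 2086 eq.
(a) NaHCO₃ supplies 1 eq per mole → 2086 mol.
(a) Mass: 2086 mol × 84 g/mol = 175,200 g.

(b) [OCl⁻]/[HOCl] = 10^(pH − pKa) = 10^(7.27 − 7.4) = 10^-0.13 = 0.7413.
(b) Fraction as HOCl = 1 / (1 + 0.7413) = 0.5743.
(b) OCl⁻ = (1 − 0.5743) × 5.07 ppm = 2.158 ppm.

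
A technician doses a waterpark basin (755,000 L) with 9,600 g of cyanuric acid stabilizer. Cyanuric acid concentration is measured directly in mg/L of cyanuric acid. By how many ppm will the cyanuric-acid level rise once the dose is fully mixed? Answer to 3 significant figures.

12.7 ppm

Rise: 9,600 g / 755,000 L × 1000 = 12.72 mg/L.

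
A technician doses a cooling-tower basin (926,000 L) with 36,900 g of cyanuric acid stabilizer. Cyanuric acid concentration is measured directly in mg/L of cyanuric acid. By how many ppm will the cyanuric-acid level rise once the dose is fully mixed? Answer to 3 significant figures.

39.8 ppm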